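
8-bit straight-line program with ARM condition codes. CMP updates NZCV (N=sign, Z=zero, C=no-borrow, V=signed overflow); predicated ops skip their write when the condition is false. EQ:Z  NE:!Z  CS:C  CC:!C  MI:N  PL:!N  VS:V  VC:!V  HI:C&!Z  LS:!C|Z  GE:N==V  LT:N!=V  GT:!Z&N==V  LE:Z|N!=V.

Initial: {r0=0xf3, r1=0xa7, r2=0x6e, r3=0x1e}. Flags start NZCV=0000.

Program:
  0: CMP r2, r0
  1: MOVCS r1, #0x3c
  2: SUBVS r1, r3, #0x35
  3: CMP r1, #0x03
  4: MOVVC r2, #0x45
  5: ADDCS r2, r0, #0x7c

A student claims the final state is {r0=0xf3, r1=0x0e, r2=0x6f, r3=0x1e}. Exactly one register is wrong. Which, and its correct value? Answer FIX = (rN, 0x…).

FIX = (r1, 0xa7)

0: ✓ CMP  NZCV=0000
1: · MOVCS
2: · SUBVS
3: ✓ CMP  NZCV=1010
4: ✓ MOVVC  r2←0x45
5: ✓ ADDCS  r2←0x6f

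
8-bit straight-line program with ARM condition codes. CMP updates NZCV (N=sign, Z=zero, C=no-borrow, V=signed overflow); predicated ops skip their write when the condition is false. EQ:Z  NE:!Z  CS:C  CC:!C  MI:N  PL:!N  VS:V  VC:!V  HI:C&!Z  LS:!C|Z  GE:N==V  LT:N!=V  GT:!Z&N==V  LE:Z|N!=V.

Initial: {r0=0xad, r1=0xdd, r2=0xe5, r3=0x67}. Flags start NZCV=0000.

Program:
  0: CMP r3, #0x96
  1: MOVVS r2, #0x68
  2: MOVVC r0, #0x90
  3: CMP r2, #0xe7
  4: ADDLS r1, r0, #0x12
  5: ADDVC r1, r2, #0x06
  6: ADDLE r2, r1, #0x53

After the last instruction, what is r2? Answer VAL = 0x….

VAL = 0x68

0: ✓ CMP  NZCV=1001
1: ✓ MOVVS  r2←0x68
2: · MOVVC
3: ✓ CMP  NZCV=1001
4: ✓ ADDLS  r1←0xbf
5: · ADDVC
6: · ADDLE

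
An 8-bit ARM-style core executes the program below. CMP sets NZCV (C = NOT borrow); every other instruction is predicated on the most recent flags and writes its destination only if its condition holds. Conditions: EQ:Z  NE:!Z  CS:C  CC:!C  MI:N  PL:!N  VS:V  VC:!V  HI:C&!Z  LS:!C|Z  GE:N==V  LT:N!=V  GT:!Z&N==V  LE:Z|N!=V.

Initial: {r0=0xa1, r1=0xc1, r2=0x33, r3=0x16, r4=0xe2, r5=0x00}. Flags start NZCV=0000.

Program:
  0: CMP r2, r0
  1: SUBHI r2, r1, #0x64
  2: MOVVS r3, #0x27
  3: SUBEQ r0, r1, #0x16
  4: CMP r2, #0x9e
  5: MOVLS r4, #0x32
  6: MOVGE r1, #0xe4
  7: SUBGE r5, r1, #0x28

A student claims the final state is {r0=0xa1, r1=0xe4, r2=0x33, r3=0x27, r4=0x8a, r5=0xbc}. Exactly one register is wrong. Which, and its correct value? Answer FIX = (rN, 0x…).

[0] flags=1001 → (cmp)
[1] flags=1001 HI?F → skip
[2] flags=1001 VS?T → r3=0x27
[3] flags=1001 EQ?F → skip
[4] flags=1001 → (cmp)
[5] flags=1001 LS?T → r4=0x32
[6] flags=1001 GE?T → r1=0xe4
[7] flags=1001 GE?T → r5=0xbc

FIX = (r4, 0x32)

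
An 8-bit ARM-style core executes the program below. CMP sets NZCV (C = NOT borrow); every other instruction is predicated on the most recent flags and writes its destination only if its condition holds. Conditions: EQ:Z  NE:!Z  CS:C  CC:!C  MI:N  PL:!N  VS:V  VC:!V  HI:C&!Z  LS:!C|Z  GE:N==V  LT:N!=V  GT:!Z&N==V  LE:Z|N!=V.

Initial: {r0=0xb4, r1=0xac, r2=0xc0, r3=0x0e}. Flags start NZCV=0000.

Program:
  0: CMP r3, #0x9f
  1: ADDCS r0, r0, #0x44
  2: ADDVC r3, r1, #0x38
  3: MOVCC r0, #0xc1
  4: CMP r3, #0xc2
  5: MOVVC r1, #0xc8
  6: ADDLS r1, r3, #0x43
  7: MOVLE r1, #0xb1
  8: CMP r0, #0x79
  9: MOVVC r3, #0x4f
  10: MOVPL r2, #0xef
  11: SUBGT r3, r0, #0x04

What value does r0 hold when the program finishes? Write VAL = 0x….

VAL = 0xc1

[0] flags=0000 → (cmp)
[1] flags=0000 CS?F → skip
[2] flags=0000 VC?T → r3=0xe4
[3] flags=0000 CC?T → r0=0xc1
[4] flags=0010 → (cmp)
[5] flags=0010 VC?T → r1=0xc8
[6] flags=0010 LS?F → skip
[7] flags=0010 LE?F → skip
[8] flags=0011 → (cmp)
[9] flags=0011 VC?F → skip
[10] flags=0011 PL?T → r2=0xef
[11] flags=0011 GT?F → skip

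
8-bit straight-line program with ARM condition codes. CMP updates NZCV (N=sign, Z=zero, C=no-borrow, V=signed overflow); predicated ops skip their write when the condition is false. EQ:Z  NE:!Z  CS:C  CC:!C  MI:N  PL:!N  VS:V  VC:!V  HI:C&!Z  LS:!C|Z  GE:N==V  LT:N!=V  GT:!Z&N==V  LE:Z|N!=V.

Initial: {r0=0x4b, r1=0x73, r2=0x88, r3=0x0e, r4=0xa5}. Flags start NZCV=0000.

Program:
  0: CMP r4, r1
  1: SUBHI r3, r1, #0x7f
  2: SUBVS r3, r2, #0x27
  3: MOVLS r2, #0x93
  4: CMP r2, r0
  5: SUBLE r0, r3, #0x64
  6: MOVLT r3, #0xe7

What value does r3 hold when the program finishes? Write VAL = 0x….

VAL = 0xe7

[0] flags=0011 → (cmp)
[1] flags=0011 HI?T → r3=0xf4
[2] flags=0011 VS?T → r3=0x61
[3] flags=0011 LS?F → skip
[4] flags=0011 → (cmp)
[5] flags=0011 LE?T → r0=0xfd
[6] flags=0011 LT?T → r3=0xe7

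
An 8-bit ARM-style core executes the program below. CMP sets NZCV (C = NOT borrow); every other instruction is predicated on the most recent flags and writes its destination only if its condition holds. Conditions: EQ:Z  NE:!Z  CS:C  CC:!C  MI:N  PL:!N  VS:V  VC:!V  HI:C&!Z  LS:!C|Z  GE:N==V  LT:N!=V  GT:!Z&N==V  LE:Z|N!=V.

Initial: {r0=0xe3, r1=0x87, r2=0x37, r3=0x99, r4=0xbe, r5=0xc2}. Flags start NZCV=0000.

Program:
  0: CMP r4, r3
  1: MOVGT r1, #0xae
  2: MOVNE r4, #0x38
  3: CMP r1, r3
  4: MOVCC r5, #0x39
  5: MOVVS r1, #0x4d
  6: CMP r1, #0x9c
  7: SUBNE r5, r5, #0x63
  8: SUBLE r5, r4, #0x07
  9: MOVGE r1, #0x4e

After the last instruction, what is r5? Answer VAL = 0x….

VAL = 0x5f

0: ✓ CMP  NZCV=0010
1: ✓ MOVGT  r1←0xae
2: ✓ MOVNE  r4←0x38
3: ✓ CMP  NZCV=0010
4: · MOVCC
5: · MOVVS
6: ✓ CMP  NZCV=0010
7: ✓ SUBNE  r5←0x5f
8: · SUBLE
9: ✓ MOVGE  r1←0x4e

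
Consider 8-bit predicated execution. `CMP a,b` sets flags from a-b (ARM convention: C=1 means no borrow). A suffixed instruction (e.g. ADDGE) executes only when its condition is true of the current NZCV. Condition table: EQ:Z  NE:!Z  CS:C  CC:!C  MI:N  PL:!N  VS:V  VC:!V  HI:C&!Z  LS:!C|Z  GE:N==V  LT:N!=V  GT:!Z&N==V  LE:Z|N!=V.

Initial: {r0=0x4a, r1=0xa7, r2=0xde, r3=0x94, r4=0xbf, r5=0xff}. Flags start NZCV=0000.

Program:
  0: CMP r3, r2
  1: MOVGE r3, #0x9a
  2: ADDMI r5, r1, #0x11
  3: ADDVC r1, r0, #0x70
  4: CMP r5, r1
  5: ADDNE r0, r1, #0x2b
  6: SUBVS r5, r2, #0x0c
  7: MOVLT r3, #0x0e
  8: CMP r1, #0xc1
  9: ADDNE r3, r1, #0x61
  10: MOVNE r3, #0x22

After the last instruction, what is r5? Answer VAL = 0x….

0: ✓ CMP  NZCV=1000
1: · MOVGE
2: ✓ ADDMI  r5←0xb8
3: ✓ ADDVC  r1←0xba
4: ✓ CMP  NZCV=1000
5: ✓ ADDNE  r0←0xe5
6: · SUBVS
7: ✓ MOVLT  r3←0x0e
8: ✓ CMP  NZCV=1000
9: ✓ ADDNE  r3←0x1b
10: ✓ MOVNE  r3←0x22

VAL = 0xb8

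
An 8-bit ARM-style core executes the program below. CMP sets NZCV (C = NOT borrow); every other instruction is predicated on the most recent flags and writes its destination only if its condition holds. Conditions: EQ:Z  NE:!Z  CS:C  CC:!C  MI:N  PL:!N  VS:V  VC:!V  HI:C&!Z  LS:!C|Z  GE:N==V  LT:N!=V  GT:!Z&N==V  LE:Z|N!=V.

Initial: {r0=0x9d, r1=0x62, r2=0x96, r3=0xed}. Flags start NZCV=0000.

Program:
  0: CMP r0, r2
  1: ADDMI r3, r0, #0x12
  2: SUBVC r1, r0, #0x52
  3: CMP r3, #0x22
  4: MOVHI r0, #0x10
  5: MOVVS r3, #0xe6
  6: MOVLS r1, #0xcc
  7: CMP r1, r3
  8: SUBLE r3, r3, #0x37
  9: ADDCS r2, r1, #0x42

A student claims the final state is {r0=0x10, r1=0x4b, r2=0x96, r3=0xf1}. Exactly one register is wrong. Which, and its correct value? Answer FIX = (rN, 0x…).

0: ✓ CMP  NZCV=0010
1: · ADDMI
2: ✓ SUBVC  r1←0x4b
3: ✓ CMP  NZCV=1010
4: ✓ MOVHI  r0←0x10
5: · MOVVS
6: · MOVLS
7: ✓ CMP  NZCV=0000
8: · SUBLE
9: · ADDCS

FIX = (r3, 0xed)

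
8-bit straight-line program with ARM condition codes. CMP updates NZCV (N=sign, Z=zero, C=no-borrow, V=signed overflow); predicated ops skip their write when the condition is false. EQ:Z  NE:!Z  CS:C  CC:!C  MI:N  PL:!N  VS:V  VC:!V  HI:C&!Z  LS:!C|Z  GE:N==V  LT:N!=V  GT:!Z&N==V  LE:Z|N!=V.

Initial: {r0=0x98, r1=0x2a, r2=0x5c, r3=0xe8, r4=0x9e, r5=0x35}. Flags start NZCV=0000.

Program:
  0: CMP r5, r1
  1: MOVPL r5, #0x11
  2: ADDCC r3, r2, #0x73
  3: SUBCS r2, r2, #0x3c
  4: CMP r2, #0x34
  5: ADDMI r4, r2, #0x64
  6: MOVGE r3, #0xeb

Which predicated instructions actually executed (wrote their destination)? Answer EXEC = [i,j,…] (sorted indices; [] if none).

0: ✓ CMP  NZCV=0010
1: ✓ MOVPL  r5←0x11
2: · ADDCC
3: ✓ SUBCS  r2←0x20
4: ✓ CMP  NZCV=1000
5: ✓ ADDMI  r4←0x84
6: · MOVGE

EXEC = [1,3,5]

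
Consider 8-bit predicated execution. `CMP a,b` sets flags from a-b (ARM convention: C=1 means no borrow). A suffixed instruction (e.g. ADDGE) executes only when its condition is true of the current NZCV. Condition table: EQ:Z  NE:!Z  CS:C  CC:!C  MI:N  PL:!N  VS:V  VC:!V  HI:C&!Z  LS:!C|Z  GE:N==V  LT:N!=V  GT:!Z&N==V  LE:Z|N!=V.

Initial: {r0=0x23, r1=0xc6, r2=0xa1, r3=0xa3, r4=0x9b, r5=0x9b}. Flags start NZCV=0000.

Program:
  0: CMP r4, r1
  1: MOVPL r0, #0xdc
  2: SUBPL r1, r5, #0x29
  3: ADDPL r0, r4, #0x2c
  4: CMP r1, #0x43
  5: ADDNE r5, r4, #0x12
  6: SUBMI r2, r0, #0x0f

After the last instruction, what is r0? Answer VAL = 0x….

VAL = 0x23

0: ✓ CMP  NZCV=1000
1: · MOVPL
2: · SUBPL
3: · ADDPL
4: ✓ CMP  NZCV=1010
5: ✓ ADDNE  r5←0xad
6: ✓ SUBMI  r2←0x14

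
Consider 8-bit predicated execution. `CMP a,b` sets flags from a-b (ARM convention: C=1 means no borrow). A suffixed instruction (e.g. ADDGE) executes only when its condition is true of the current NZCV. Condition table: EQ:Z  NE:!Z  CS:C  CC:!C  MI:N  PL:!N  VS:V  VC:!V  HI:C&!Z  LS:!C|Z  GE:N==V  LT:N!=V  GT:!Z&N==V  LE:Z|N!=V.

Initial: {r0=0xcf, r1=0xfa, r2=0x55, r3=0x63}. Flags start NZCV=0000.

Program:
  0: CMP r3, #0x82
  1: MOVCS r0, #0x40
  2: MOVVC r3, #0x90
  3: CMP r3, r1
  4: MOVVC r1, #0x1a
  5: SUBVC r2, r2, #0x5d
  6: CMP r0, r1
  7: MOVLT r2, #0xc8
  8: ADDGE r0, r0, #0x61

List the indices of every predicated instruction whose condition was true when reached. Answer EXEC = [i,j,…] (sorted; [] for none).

EXEC = [4,5,7]

0: ✓ CMP  NZCV=1001
1: · MOVCS
2: · MOVVC
3: ✓ CMP  NZCV=0000
4: ✓ MOVVC  r1←0x1a
5: ✓ SUBVC  r2←0xf8
6: ✓ CMP  NZCV=1010
7: ✓ MOVLT  r2←0xc8
8: · ADDGE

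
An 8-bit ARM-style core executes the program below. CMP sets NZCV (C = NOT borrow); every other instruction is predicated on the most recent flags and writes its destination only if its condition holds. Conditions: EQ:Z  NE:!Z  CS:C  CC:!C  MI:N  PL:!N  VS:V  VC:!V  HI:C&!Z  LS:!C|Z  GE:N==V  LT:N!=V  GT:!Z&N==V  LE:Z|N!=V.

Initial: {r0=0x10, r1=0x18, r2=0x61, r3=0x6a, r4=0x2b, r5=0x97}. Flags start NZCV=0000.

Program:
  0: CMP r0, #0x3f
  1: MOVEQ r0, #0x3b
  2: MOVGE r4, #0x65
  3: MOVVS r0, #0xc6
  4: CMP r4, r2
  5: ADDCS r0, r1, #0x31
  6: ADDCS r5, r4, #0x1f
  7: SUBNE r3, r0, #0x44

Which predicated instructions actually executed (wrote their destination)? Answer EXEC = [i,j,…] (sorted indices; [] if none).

EXEC = [7]

0: ✓ CMP  NZCV=1000
1: · MOVEQ
2: · MOVGE
3: · MOVVS
4: ✓ CMP  NZCV=1000
5: · ADDCS
6: · ADDCS
7: ✓ SUBNE  r3←0xcc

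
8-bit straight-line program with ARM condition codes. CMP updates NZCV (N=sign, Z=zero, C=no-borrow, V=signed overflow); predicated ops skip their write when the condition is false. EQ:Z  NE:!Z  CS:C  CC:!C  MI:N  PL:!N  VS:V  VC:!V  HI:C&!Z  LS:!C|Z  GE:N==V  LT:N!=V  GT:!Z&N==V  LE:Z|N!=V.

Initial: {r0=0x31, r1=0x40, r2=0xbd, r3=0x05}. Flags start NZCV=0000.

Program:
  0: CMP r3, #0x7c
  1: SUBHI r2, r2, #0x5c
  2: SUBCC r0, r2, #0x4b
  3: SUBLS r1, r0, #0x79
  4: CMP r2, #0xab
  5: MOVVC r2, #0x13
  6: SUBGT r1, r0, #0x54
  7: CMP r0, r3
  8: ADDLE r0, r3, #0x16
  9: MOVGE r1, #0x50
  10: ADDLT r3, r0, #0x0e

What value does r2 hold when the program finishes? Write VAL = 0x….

VAL = 0x13

0: ✓ CMP  NZCV=1000
1: · SUBHI
2: ✓ SUBCC  r0←0x72
3: ✓ SUBLS  r1←0xf9
4: ✓ CMP  NZCV=0010
5: ✓ MOVVC  r2←0x13
6: ✓ SUBGT  r1←0x1e
7: ✓ CMP  NZCV=0010
8: · ADDLE
9: ✓ MOVGE  r1←0x50
10: · ADDLT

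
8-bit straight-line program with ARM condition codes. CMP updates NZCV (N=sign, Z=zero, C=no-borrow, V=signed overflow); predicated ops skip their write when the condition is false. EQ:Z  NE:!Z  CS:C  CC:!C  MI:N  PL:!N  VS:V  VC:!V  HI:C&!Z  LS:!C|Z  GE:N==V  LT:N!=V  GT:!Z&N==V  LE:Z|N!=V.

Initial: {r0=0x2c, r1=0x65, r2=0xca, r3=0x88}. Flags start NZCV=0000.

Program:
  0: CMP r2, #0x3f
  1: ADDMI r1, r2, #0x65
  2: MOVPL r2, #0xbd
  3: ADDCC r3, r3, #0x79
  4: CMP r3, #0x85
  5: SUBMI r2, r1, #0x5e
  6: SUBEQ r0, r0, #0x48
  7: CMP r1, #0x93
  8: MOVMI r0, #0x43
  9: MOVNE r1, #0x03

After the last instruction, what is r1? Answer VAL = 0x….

0: ✓ CMP  NZCV=1010
1: ✓ ADDMI  r1←0x2f
2: · MOVPL
3: · ADDCC
4: ✓ CMP  NZCV=0010
5: · SUBMI
6: · SUBEQ
7: ✓ CMP  NZCV=1001
8: ✓ MOVMI  r0←0x43
9: ✓ MOVNE  r1←0x03

VAL = 0x03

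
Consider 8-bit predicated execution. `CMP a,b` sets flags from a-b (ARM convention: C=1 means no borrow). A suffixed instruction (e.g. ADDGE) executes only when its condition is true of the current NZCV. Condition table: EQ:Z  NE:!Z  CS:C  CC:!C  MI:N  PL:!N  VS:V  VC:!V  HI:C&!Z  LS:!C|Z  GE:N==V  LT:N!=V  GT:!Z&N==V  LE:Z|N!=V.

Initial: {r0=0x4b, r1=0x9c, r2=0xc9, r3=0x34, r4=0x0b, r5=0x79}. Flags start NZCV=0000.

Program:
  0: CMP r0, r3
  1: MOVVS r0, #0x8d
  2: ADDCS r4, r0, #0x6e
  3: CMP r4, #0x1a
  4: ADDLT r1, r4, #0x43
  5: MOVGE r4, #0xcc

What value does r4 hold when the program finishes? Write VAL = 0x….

VAL = 0xb9

[0] flags=0010 → (cmp)
[1] flags=0010 VS?F → skip
[2] flags=0010 CS?T → r4=0xb9
[3] flags=1010 → (cmp)
[4] flags=1010 LT?T → r1=0xfc
[5] flags=1010 GE?F → skip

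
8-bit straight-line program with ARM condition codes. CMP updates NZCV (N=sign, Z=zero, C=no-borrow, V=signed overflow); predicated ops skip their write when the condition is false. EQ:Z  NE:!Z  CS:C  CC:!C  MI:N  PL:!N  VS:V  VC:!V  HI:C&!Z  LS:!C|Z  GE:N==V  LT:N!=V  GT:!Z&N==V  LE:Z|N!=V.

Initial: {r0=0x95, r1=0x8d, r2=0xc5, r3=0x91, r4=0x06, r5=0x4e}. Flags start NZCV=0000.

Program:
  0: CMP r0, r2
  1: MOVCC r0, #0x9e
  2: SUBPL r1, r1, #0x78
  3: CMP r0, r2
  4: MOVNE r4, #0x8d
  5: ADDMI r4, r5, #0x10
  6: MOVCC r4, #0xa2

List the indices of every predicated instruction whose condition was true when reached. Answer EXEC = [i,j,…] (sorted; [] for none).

EXEC = [1,4,5,6]

0: ✓ CMP  NZCV=1000
1: ✓ MOVCC  r0←0x9e
2: · SUBPL
3: ✓ CMP  NZCV=1000
4: ✓ MOVNE  r4←0x8d
5: ✓ ADDMI  r4←0x5e
6: ✓ MOVCC  r4←0xa2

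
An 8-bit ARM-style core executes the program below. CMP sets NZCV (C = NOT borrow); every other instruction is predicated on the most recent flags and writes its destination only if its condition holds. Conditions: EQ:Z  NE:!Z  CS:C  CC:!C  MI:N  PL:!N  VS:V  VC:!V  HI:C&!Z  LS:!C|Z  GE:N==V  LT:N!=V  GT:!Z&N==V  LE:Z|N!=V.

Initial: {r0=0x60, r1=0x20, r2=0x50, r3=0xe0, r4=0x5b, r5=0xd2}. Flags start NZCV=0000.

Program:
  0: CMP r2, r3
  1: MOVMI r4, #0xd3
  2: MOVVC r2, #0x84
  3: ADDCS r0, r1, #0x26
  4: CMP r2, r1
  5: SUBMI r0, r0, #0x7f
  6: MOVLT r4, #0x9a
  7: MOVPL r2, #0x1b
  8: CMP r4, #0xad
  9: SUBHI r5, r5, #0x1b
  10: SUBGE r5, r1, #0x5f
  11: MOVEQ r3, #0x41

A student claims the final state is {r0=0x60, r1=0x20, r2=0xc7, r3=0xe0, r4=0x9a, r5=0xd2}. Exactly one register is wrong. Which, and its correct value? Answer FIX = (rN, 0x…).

FIX = (r2, 0x1b)

[0] flags=0000 → (cmp)
[1] flags=0000 MI?F → skip
[2] flags=0000 VC?T → r2=0x84
[3] flags=0000 CS?F → skip
[4] flags=0011 → (cmp)
[5] flags=0011 MI?F → skip
[6] flags=0011 LT?T → r4=0x9a
[7] flags=0011 PL?T → r2=0x1b
[8] flags=1000 → (cmp)
[9] flags=1000 HI?F → skip
[10] flags=1000 GE?F → skip
[11] flags=1000 EQ?F → skip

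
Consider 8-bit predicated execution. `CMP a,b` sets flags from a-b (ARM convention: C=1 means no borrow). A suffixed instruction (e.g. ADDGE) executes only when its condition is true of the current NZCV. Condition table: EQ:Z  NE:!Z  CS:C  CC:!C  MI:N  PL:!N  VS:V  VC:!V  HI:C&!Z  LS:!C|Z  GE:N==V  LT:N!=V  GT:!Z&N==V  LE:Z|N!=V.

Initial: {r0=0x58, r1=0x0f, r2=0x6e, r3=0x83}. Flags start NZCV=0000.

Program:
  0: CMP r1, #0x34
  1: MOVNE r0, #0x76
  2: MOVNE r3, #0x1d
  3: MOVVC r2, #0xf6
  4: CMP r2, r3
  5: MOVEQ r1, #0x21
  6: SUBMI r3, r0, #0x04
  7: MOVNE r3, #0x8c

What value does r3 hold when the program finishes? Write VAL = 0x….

[0] flags=1000 → (cmp)
[1] flags=1000 NE?T → r0=0x76
[2] flags=1000 NE?T → r3=0x1d
[3] flags=1000 VC?T → r2=0xf6
[4] flags=1010 → (cmp)
[5] flags=1010 EQ?F → skip
[6] flags=1010 MI?T → r3=0x72
[7] flags=1010 NE?T → r3=0x8c

VAL = 0x8c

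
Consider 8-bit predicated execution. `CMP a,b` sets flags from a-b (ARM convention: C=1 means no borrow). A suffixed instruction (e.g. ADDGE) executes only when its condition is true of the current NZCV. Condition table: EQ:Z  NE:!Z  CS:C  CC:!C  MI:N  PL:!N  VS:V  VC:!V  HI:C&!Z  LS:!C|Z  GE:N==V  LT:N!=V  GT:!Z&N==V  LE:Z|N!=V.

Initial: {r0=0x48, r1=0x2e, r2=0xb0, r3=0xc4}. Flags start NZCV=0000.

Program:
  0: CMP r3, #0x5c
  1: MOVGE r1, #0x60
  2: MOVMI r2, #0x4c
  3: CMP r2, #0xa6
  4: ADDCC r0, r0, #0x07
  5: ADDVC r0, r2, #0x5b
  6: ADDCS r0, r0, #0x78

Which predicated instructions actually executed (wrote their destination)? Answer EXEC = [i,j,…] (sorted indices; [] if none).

EXEC = [5,6]

[0] flags=0011 → (cmp)
[1] flags=0011 GE?F → skip
[2] flags=0011 MI?F → skip
[3] flags=0010 → (cmp)
[4] flags=0010 CC?F → skip
[5] flags=0010 VC?T → r0=0x0b
[6] flags=0010 CS?T → r0=0x83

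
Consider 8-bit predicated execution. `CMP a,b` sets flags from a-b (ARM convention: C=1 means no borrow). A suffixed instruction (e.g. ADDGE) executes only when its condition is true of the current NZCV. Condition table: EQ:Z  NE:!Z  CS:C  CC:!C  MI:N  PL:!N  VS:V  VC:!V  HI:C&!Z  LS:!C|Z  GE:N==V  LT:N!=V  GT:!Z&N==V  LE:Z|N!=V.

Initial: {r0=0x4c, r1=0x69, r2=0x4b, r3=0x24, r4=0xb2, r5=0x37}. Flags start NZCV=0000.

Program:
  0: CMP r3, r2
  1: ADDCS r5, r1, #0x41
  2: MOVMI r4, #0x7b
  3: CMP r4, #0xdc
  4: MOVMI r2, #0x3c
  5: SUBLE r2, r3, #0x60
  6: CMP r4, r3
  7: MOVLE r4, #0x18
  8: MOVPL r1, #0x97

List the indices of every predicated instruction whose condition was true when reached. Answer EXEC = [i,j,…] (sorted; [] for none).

EXEC = [2,4,8]

[0] flags=1000 → (cmp)
[1] flags=1000 CS?F → skip
[2] flags=1000 MI?T → r4=0x7b
[3] flags=1001 → (cmp)
[4] flags=1001 MI?T → r2=0x3c
[5] flags=1001 LE?F → skip
[6] flags=0010 → (cmp)
[7] flags=0010 LE?F → skip
[8] flags=0010 PL?T → r1=0x97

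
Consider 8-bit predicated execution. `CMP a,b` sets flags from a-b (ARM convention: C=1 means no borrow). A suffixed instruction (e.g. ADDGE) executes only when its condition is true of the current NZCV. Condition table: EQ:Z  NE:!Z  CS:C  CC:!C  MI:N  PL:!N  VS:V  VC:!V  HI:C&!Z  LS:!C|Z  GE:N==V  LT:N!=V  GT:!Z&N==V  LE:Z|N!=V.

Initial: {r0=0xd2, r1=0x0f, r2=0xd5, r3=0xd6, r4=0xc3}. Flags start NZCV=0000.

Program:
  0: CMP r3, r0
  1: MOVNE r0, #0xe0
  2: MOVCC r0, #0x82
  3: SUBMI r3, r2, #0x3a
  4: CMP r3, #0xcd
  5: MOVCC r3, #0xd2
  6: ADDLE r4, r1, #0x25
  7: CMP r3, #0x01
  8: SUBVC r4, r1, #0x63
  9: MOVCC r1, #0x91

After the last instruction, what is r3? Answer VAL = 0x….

VAL = 0xd6

0: ✓ CMP  NZCV=0010
1: ✓ MOVNE  r0←0xe0
2: · MOVCC
3: · SUBMI
4: ✓ CMP  NZCV=0010
5: · MOVCC
6: · ADDLE
7: ✓ CMP  NZCV=1010
8: ✓ SUBVC  r4←0xac
9: · MOVCC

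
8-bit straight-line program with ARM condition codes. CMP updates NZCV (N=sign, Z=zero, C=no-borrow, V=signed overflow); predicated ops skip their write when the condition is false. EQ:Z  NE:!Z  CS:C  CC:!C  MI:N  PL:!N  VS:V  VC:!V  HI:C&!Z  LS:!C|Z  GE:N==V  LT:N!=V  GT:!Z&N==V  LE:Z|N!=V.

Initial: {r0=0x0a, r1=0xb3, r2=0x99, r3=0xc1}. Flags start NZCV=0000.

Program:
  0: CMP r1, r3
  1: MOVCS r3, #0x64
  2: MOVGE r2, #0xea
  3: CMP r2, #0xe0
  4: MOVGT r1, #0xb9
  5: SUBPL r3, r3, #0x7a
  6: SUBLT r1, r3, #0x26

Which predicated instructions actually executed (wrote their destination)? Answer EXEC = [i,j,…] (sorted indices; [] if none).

EXEC = [6]

[0] flags=1000 → (cmp)
[1] flags=1000 CS?F → skip
[2] flags=1000 GE?F → skip
[3] flags=1000 → (cmp)
[4] flags=1000 GT?F → skip
[5] flags=1000 PL?F → skip
[6] flags=1000 LT?T → r1=0x9b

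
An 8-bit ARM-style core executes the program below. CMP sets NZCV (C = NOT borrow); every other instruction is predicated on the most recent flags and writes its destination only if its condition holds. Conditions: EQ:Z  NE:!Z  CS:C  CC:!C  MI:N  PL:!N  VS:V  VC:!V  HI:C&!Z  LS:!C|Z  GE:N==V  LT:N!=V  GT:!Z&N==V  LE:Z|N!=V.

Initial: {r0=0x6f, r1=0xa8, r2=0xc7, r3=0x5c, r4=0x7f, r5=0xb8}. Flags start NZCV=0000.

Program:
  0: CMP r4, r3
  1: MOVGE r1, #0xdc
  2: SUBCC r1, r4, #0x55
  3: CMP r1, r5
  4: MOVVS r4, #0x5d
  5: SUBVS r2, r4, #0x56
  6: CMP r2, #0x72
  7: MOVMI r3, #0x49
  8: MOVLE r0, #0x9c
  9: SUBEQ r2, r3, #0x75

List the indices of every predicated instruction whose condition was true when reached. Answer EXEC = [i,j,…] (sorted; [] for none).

EXEC = [1,8]

0: ✓ CMP  NZCV=0010
1: ✓ MOVGE  r1←0xdc
2: · SUBCC
3: ✓ CMP  NZCV=0010
4: · MOVVS
5: · SUBVS
6: ✓ CMP  NZCV=0011
7: · MOVMI
8: ✓ MOVLE  r0←0x9c
9: · SUBEQ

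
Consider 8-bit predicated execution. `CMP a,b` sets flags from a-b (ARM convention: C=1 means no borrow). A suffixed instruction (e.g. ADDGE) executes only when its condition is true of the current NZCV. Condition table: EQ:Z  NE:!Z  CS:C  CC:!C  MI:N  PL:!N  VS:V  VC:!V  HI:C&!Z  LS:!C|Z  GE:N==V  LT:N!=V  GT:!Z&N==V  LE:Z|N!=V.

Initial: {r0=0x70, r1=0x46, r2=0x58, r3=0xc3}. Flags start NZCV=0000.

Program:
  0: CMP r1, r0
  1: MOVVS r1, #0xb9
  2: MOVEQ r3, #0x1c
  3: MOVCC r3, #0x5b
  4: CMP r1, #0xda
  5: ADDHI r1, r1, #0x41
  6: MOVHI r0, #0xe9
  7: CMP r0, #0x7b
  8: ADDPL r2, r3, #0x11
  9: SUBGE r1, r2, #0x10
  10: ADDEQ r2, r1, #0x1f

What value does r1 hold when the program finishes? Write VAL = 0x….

[0] flags=1000 → (cmp)
[1] flags=1000 VS?F → skip
[2] flags=1000 EQ?F → skip
[3] flags=1000 CC?T → r3=0x5b
[4] flags=0000 → (cmp)
[5] flags=0000 HI?F → skip
[6] flags=0000 HI?F → skip
[7] flags=1000 → (cmp)
[8] flags=1000 PL?F → skip
[9] flags=1000 GE?F → skip
[10] flags=1000 EQ?F → skip

VAL = 0x46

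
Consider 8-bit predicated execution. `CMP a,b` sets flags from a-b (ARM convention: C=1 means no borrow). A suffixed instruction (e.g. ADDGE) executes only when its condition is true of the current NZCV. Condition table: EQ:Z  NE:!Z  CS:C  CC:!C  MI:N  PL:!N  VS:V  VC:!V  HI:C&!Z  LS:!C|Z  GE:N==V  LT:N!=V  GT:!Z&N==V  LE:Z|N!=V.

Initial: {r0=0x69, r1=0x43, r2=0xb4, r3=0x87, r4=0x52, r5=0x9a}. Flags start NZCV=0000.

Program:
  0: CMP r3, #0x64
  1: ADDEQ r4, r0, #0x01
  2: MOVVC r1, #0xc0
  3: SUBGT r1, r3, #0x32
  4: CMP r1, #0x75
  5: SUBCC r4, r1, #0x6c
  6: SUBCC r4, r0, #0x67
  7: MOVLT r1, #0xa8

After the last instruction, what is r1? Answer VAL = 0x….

VAL = 0xa8

[0] flags=0011 → (cmp)
[1] flags=0011 EQ?F → skip
[2] flags=0011 VC?F → skip
[3] flags=0011 GT?F → skip
[4] flags=1000 → (cmp)
[5] flags=1000 CC?T → r4=0xd7
[6] flags=1000 CC?T → r4=0x02
[7] flags=1000 LT?T → r1=0xa8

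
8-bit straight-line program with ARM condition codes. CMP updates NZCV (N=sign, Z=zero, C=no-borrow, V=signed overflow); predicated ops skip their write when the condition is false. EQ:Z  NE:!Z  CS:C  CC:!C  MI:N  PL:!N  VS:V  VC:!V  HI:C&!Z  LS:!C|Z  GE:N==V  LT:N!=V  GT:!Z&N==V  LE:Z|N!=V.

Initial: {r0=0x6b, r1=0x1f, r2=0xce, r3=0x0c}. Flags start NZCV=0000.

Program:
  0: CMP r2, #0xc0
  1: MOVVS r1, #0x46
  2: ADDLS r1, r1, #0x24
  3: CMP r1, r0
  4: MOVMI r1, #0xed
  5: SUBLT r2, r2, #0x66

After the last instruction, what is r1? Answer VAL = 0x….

0: ✓ CMP  NZCV=0010
1: · MOVVS
2: · ADDLS
3: ✓ CMP  NZCV=1000
4: ✓ MOVMI  r1←0xed
5: ✓ SUBLT  r2←0x68

VAL = 0xed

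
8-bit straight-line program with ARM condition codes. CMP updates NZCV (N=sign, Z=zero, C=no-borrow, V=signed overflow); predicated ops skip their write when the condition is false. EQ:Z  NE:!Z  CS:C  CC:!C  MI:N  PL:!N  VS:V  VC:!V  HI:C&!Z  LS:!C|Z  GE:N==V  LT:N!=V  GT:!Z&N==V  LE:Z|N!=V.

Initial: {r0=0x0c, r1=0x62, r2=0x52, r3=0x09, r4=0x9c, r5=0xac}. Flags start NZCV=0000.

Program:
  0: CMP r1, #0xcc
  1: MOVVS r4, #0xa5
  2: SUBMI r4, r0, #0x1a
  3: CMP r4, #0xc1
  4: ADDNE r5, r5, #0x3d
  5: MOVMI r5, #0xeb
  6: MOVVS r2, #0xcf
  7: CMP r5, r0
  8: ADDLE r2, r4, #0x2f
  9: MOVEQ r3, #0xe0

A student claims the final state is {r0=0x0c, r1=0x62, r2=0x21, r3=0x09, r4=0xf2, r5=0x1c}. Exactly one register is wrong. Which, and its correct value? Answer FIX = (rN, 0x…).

0: ✓ CMP  NZCV=1001
1: ✓ MOVVS  r4←0xa5
2: ✓ SUBMI  r4←0xf2
3: ✓ CMP  NZCV=0010
4: ✓ ADDNE  r5←0xe9
5: · MOVMI
6: · MOVVS
7: ✓ CMP  NZCV=1010
8: ✓ ADDLE  r2←0x21
9: · MOVEQ

FIX = (r5, 0xe9)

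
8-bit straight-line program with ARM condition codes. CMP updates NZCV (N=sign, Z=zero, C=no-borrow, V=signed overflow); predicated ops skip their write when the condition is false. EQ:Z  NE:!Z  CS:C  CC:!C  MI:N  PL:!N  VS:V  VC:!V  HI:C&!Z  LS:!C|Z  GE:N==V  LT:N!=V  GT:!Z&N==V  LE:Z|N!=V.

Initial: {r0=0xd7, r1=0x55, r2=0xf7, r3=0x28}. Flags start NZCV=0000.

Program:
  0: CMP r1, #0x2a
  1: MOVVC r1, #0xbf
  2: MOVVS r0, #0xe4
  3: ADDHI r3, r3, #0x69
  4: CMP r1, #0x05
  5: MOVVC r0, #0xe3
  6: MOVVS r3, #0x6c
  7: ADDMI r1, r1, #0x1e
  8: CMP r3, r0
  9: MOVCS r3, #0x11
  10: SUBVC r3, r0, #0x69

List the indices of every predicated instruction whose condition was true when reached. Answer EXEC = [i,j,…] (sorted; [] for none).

EXEC = [1,3,5,7,10]

0: ✓ CMP  NZCV=0010
1: ✓ MOVVC  r1←0xbf
2: · MOVVS
3: ✓ ADDHI  r3←0x91
4: ✓ CMP  NZCV=1010
5: ✓ MOVVC  r0←0xe3
6: · MOVVS
7: ✓ ADDMI  r1←0xdd
8: ✓ CMP  NZCV=1000
9: · MOVCS
10: ✓ SUBVC  r3←0x7a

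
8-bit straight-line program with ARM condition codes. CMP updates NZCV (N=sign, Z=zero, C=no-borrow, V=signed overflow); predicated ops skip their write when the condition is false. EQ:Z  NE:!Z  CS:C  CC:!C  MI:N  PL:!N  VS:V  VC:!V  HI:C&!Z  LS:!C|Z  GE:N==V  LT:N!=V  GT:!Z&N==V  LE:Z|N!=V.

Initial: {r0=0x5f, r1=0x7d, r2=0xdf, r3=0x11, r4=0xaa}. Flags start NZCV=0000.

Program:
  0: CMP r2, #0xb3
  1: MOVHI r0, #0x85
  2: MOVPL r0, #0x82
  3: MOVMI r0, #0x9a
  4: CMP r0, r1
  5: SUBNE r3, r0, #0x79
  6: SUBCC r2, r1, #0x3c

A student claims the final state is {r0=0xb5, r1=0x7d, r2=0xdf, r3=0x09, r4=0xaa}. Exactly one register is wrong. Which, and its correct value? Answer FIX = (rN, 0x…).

0: ✓ CMP  NZCV=0010
1: ✓ MOVHI  r0←0x85
2: ✓ MOVPL  r0←0x82
3: · MOVMI
4: ✓ CMP  NZCV=0011
5: ✓ SUBNE  r3←0x09
6: · SUBCC

FIX = (r0, 0x82)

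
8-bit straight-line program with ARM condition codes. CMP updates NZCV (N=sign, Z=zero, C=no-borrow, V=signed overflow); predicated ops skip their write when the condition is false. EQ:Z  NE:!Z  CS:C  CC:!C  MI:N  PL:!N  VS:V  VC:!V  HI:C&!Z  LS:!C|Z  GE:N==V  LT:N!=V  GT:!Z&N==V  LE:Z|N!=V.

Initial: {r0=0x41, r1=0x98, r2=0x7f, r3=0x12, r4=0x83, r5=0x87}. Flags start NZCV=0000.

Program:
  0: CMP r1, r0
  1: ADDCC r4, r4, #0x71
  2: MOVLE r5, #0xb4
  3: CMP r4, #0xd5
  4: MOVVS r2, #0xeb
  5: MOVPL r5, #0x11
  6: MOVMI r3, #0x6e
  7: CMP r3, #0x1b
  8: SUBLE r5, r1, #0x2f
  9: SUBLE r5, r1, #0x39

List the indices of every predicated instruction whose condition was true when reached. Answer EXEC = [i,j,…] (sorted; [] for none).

EXEC = [2,6]

[0] flags=0011 → (cmp)
[1] flags=0011 CC?F → skip
[2] flags=0011 LE?T → r5=0xb4
[3] flags=1000 → (cmp)
[4] flags=1000 VS?F → skip
[5] flags=1000 PL?F → skip
[6] flags=1000 MI?T → r3=0x6e
[7] flags=0010 → (cmp)
[8] flags=0010 LE?F → skip
[9] flags=0010 LE?F → skip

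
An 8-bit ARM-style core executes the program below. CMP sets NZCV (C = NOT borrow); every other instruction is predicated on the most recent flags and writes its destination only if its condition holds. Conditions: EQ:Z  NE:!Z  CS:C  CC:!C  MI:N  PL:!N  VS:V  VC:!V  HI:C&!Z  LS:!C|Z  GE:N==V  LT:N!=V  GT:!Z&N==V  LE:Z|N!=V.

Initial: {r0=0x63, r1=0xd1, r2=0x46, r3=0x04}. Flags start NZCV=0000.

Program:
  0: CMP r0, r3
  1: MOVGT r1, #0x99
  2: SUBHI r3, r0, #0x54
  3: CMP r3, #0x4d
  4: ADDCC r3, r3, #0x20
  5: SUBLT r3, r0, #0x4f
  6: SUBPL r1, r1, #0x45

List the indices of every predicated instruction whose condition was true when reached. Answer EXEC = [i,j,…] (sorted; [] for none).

[0] flags=0010 → (cmp)
[1] flags=0010 GT?T → r1=0x99
[2] flags=0010 HI?T → r3=0x0f
[3] flags=1000 → (cmp)
[4] flags=1000 CC?T → r3=0x2f
[5] flags=1000 LT?T → r3=0x14
[6] flags=1000 PL?F → skip

EXEC = [1,2,4,5]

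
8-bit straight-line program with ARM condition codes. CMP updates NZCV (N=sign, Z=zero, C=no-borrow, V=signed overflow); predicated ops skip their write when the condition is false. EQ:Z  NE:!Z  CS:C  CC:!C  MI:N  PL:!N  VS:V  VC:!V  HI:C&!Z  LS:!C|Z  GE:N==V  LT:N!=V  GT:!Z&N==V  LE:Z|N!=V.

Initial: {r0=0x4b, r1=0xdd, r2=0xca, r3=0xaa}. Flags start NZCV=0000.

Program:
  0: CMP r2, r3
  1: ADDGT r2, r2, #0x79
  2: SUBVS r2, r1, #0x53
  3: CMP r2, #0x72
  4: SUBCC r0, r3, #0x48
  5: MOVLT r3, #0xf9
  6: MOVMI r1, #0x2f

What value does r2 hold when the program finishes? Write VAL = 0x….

VAL = 0x43

0: ✓ CMP  NZCV=0010
1: ✓ ADDGT  r2←0x43
2: · SUBVS
3: ✓ CMP  NZCV=1000
4: ✓ SUBCC  r0←0x62
5: ✓ MOVLT  r3←0xf9
6: ✓ MOVMI  r1←0x2f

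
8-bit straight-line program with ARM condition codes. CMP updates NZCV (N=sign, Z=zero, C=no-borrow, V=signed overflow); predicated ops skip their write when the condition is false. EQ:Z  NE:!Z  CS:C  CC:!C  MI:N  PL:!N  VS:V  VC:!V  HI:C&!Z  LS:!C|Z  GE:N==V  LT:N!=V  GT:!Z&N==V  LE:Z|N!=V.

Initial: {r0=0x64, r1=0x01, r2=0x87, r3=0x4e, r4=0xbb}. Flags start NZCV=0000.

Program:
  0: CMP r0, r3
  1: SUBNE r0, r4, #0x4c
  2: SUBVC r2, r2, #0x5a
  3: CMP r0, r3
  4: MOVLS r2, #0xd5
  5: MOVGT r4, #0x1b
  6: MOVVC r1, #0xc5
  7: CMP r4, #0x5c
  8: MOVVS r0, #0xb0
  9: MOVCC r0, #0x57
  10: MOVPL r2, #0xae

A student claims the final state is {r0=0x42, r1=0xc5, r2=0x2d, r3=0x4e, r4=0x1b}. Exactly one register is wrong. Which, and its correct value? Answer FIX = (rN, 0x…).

[0] flags=0010 → (cmp)
[1] flags=0010 NE?T → r0=0x6f
[2] flags=0010 VC?T → r2=0x2d
[3] flags=0010 → (cmp)
[4] flags=0010 LS?F → skip
[5] flags=0010 GT?T → r4=0x1b
[6] flags=0010 VC?T → r1=0xc5
[7] flags=1000 → (cmp)
[8] flags=1000 VS?F → skip
[9] flags=1000 CC?T → r0=0x57
[10] flags=1000 PL?F → skip

FIX = (r0, 0x57)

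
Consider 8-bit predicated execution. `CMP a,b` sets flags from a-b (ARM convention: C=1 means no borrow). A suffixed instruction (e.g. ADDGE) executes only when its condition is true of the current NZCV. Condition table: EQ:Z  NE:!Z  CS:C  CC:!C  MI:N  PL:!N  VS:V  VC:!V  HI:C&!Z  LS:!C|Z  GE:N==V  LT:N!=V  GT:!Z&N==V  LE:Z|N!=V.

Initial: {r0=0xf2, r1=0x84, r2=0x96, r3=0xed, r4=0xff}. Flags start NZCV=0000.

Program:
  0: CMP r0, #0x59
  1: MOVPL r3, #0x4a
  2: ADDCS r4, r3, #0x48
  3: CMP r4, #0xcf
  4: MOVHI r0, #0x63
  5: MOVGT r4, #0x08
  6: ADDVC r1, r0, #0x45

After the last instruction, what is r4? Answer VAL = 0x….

[0] flags=1010 → (cmp)
[1] flags=1010 PL?F → skip
[2] flags=1010 CS?T → r4=0x35
[3] flags=0000 → (cmp)
[4] flags=0000 HI?F → skip
[5] flags=0000 GT?T → r4=0x08
[6] flags=0000 VC?T → r1=0x37

VAL = 0x08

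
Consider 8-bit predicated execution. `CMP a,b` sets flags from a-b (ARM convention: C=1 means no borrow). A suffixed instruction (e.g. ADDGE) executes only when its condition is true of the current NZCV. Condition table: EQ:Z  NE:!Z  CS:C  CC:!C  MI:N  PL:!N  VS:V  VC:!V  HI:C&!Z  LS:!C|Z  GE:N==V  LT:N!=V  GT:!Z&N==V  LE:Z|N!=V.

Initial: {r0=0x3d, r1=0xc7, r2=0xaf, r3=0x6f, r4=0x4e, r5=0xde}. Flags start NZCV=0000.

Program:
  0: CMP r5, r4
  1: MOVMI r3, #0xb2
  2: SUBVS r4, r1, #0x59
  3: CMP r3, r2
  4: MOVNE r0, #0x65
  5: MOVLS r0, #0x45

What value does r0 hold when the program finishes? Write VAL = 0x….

VAL = 0x65

0: ✓ CMP  NZCV=1010
1: ✓ MOVMI  r3←0xb2
2: · SUBVS
3: ✓ CMP  NZCV=0010
4: ✓ MOVNE  r0←0x65
5: · MOVLS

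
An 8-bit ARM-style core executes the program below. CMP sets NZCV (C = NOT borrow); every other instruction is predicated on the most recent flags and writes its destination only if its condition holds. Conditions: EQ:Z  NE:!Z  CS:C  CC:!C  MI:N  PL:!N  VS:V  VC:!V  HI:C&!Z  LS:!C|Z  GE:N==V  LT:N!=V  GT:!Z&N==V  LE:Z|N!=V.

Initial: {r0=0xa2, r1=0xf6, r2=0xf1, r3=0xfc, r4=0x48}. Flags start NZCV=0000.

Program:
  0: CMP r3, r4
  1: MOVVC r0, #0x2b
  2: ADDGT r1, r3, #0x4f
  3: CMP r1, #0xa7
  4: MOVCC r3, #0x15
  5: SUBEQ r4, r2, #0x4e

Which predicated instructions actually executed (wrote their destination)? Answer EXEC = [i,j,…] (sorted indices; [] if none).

0: ✓ CMP  NZCV=1010
1: ✓ MOVVC  r0←0x2b
2: · ADDGT
3: ✓ CMP  NZCV=0010
4: · MOVCC
5: · SUBEQ

EXEC = [1]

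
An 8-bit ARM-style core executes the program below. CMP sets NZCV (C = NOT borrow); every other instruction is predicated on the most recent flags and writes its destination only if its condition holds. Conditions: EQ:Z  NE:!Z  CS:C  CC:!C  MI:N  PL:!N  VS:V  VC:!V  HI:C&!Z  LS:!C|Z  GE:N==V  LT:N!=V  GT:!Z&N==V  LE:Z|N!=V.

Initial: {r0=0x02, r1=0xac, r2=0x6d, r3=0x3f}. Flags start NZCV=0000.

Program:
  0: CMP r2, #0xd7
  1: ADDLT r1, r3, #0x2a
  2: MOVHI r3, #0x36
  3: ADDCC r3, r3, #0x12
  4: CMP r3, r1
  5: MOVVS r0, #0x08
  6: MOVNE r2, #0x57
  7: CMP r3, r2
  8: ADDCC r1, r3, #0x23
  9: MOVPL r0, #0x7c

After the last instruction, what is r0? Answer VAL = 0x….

VAL = 0x08

0: ✓ CMP  NZCV=1001
1: · ADDLT
2: · MOVHI
3: ✓ ADDCC  r3←0x51
4: ✓ CMP  NZCV=1001
5: ✓ MOVVS  r0←0x08
6: ✓ MOVNE  r2←0x57
7: ✓ CMP  NZCV=1000
8: ✓ ADDCC  r1←0x74
9: · MOVPL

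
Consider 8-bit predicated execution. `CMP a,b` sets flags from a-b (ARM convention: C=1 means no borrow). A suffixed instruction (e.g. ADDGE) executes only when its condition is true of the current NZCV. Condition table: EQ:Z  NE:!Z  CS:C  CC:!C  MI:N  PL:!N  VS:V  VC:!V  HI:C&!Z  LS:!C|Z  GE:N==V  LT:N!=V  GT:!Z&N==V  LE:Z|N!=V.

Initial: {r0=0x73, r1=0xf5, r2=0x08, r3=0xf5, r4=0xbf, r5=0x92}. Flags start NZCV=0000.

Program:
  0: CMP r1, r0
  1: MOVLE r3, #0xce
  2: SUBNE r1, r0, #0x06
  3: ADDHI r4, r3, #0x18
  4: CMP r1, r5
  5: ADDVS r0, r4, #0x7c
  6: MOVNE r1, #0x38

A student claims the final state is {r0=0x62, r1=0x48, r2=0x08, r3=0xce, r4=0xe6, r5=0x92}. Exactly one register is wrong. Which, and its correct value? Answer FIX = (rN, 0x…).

FIX = (r1, 0x38)

[0] flags=1010 → (cmp)
[1] flags=1010 LE?T → r3=0xce
[2] flags=1010 NE?T → r1=0x6d
[3] flags=1010 HI?T → r4=0xe6
[4] flags=1001 → (cmp)
[5] flags=1001 VS?T → r0=0x62
[6] flags=1001 NE?T → r1=0x38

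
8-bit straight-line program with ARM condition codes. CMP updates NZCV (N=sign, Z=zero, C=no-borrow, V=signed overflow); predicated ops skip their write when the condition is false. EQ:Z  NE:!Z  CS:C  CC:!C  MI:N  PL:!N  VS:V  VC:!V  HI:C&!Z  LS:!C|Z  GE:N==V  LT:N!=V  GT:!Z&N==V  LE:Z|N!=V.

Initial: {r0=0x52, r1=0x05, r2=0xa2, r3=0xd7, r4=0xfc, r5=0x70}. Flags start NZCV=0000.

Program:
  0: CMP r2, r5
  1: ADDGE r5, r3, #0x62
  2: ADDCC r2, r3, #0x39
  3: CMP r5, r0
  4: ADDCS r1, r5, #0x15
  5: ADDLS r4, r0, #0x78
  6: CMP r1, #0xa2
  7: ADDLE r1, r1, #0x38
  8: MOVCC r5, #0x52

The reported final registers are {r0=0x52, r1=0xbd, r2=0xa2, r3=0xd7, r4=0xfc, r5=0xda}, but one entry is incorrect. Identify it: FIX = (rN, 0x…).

FIX = (r5, 0x52)

[0] flags=0011 → (cmp)
[1] flags=0011 GE?F → skip
[2] flags=0011 CC?F → skip
[3] flags=0010 → (cmp)
[4] flags=0010 CS?T → r1=0x85
[5] flags=0010 LS?F → skip
[6] flags=1000 → (cmp)
[7] flags=1000 LE?T → r1=0xbd
[8] flags=1000 CC?T → r5=0x52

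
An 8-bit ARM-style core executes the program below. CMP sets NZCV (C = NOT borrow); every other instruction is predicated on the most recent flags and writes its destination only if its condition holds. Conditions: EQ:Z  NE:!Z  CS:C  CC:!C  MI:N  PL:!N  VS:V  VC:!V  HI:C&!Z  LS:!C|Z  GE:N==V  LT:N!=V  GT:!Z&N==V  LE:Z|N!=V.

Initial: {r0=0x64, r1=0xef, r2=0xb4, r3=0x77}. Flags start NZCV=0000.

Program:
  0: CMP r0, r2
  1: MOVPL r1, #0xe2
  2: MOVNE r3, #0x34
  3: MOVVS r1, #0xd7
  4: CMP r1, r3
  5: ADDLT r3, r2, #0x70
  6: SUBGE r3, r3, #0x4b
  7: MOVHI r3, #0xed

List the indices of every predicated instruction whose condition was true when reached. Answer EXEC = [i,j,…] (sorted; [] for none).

EXEC = [2,3,5,7]

[0] flags=1001 → (cmp)
[1] flags=1001 PL?F → skip
[2] flags=1001 NE?T → r3=0x34
[3] flags=1001 VS?T → r1=0xd7
[4] flags=1010 → (cmp)
[5] flags=1010 LT?T → r3=0x24
[6] flags=1010 GE?F → skip
[7] flags=1010 HI?T → r3=0xed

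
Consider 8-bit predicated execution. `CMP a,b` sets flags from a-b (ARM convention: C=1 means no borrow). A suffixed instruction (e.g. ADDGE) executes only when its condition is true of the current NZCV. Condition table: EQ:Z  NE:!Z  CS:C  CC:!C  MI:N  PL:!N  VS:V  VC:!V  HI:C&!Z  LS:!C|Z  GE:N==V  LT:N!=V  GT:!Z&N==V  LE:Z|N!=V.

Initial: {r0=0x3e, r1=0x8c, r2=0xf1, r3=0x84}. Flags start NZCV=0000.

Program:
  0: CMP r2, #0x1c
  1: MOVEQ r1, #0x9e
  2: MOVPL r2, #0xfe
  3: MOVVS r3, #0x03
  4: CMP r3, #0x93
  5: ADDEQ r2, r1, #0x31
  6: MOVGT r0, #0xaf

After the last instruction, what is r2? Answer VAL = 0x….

0: ✓ CMP  NZCV=1010
1: · MOVEQ
2: · MOVPL
3: · MOVVS
4: ✓ CMP  NZCV=1000
5: · ADDEQ
6: · MOVGT

VAL = 0xf1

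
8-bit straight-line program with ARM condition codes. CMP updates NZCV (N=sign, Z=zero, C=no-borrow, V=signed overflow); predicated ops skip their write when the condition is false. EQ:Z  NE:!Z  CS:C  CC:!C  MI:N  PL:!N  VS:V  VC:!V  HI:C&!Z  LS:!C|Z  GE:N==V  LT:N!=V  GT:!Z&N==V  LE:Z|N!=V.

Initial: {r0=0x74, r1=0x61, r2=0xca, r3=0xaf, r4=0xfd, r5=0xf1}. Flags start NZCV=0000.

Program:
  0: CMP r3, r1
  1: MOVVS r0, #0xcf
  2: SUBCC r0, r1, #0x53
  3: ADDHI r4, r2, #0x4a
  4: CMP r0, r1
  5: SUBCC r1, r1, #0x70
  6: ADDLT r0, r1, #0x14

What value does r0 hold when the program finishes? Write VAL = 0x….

VAL = 0x75

0: ✓ CMP  NZCV=0011
1: ✓ MOVVS  r0←0xcf
2: · SUBCC
3: ✓ ADDHI  r4←0x14
4: ✓ CMP  NZCV=0011
5: · SUBCC
6: ✓ ADDLT  r0←0x75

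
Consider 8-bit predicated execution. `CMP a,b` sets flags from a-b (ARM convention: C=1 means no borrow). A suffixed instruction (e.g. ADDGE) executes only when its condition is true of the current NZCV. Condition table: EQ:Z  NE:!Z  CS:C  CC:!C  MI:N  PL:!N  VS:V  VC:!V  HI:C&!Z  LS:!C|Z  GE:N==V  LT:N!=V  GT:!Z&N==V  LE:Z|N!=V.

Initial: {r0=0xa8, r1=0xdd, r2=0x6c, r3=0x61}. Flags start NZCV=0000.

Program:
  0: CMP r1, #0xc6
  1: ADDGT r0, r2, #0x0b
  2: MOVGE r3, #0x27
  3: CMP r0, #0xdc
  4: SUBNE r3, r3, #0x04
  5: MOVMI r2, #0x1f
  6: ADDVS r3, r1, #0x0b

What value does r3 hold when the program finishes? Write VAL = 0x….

0: ✓ CMP  NZCV=0010
1: ✓ ADDGT  r0←0x77
2: ✓ MOVGE  r3←0x27
3: ✓ CMP  NZCV=1001
4: ✓ SUBNE  r3←0x23
5: ✓ MOVMI  r2←0x1f
6: ✓ ADDVS  r3←0xe8

VAL = 0xe8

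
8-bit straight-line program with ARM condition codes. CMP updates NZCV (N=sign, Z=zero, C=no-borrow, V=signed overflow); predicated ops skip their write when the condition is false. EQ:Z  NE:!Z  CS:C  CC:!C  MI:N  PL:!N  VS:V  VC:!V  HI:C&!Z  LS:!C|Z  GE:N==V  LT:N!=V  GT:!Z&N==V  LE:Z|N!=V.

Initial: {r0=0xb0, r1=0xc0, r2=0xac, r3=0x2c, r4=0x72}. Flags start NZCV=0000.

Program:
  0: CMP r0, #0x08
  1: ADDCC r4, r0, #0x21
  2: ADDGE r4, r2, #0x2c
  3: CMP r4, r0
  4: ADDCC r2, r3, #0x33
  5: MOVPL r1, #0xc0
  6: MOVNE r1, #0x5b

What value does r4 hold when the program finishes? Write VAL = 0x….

0: ✓ CMP  NZCV=1010
1: · ADDCC
2: · ADDGE
3: ✓ CMP  NZCV=1001
4: ✓ ADDCC  r2←0x5f
5: · MOVPL
6: ✓ MOVNE  r1←0x5b

VAL = 0x72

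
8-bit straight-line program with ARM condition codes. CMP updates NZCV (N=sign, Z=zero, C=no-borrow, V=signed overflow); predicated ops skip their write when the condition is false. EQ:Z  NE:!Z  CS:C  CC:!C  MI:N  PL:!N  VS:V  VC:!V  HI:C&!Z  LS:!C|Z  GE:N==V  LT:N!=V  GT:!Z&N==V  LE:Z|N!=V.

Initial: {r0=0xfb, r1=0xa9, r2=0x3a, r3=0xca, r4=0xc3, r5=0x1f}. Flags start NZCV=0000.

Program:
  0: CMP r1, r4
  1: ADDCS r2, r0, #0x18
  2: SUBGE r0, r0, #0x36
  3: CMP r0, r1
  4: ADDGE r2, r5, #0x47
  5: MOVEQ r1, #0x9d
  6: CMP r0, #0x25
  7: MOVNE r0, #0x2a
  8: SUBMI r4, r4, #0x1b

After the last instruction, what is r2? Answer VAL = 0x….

VAL = 0x66

0: ✓ CMP  NZCV=1000
1: · ADDCS
2: · SUBGE
3: ✓ CMP  NZCV=0010
4: ✓ ADDGE  r2←0x66
5: · MOVEQ
6: ✓ CMP  NZCV=1010
7: ✓ MOVNE  r0←0x2a
8: ✓ SUBMI  r4←0xa8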